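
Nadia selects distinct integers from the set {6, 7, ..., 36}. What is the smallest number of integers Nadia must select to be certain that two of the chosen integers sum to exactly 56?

24

Two chosen integers sum to 56 exactly when both halves of some pair {x, 56−x} with 20 ≤ x ≤ 56−x ≤ 36 are chosen — 8 such pairs.
The remaining 15 elements (those with no distinct partner in range) can never complete a 56-sum, so the worst case takes all of them and one from each pair: 15 + 8 = 23.
By pigeonhole, the 24th integer has to be the second member of some pair, so 23 + 1 = 24.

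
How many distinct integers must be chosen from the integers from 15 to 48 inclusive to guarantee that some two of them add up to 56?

22

A set avoiding the sum 56 can contain at most one of each pair {x, 56−x}, plus the 8 elements whose complement lies outside the range or equal to its own complement.
The integers 28, …, 48 (21 of them) are such a set: any two sum to at least 28+29 = 57 > 56.
Pigeonhole: any 22nd integer completes one of the 13 pairs, so 22 choices force a sum of 56.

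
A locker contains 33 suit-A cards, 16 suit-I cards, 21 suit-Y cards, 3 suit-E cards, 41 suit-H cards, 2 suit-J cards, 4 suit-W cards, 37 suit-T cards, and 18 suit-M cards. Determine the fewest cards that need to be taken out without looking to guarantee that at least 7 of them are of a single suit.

By the pigeonhole principle, the 9 suits are the holes; the cards drawn are the pigeons.
To avoid 7 of any one suit, the worst case takes at most 6 of each suit, or every card of a suit that has fewer than 6.
That gives 6 + 6 + 6 + 3 + 6 + 2 + 4 + 6 + 6 = 45 cards with no suit reaching 7.
The next card forces some suit to 7, so 45 + 1 = 46.

46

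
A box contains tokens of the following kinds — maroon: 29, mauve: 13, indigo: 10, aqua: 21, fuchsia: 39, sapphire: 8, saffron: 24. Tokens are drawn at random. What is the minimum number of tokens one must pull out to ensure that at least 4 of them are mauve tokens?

135

In the worst case for collecting mauve tokens, every non-mauve token comes out first.
There are 29 + 10 + 21 + 39 + 8 + 24 = 131 non-mauve tokens altogether.
After those, each further token must be mauve, so 131 + 4 = 135 draws guarantee 4 mauve tokens.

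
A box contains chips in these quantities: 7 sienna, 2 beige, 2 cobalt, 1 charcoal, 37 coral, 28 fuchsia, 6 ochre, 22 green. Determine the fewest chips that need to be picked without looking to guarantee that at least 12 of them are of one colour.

52

Pigeonhole: the 8 colours are the holes; the chips drawn are the pigeons.
To avoid 12 of any one colour, the worst case takes at most 11 of each colour, or every chip of a colour that has fewer than 11.
That gives 7 + 2 + 2 + 1 + 11 + 11 + 6 + 11 = 51 chips with no colour reaching 12.
The next chip forces some colour to 12, so 51 + 1 = 52.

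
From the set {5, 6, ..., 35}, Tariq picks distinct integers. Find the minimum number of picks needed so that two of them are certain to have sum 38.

18

Two chosen integers sum to 38 exactly when both halves of some pair {x, 38−x} with 5 ≤ x ≤ 38−x ≤ 33 are chosen — 14 such pairs.
The remaining 3 elements (those with no distinct partner in range) can never complete a 38-sum, so the worst case takes all of them and one from each pair: 3 + 14 = 17.
Pigeonhole: the 18th integer has to be the second member of some pair, so 17 + 1 = 18.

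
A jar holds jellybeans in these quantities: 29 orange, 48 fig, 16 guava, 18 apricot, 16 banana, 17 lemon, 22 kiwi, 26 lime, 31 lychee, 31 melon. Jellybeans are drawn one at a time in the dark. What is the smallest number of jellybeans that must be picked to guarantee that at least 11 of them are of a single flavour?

101

Pigeonhole: the 10 flavours are the holes; the jellybeans drawn are the pigeons.
To avoid 11 of any one flavour, the worst case takes at most 10 of each flavour.
That gives 10 + 10 + 10 + 10 + 10 + 10 + 10 + 10 + 10 + 10 = 100 jellybeans with no flavour reaching 11.
The next jellybean forces some flavour to 11, so 100 + 1 = 101.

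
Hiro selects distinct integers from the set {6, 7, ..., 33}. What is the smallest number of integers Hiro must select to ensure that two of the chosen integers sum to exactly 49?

20

A set avoiding the sum 49 can contain at most one of each pair {x, 49−x}, plus the 10 elements whose complement lies outside the range.
The integers 6, …, 24 (19 of them) are such a set: any two sum to at least 6+7 = 13 and at most 23+24 = 47 < 49.
Any 20th integer completes one of the 9 pairs, so 20 choices force a sum of 49.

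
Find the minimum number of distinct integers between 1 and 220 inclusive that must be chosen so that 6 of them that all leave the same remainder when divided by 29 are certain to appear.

146

The 29 residue classes mod 29 are the pigeonholes.
With 145 integers one could put 5 in each residue class and have no class reach 6.
The 146th integer pushes some class to 6, so 29·5 + 1 = 146.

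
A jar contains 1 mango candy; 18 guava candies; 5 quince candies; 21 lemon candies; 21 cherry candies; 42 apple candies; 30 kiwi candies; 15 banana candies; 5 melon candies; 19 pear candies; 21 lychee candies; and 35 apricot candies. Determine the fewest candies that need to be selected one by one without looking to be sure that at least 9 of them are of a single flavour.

The 12 flavours are the holes; the candies drawn are the pigeons.
To avoid 9 of any one flavour, the worst case takes at most 8 of each flavour, or every candy of a flavour that has fewer than 8.
That gives 1 + 8 + 5 + 8 + 8 + 8 + 8 + 8 + 5 + 8 + 8 + 8 = 83 candies with no flavour reaching 9.
The next candy forces some flavour to 9, so 83 + 1 = 84.

84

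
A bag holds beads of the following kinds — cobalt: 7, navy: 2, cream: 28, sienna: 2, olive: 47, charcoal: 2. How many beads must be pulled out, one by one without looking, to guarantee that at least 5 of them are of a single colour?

An adversary could hand out at most 4 beads per colour (navy, sienna, charcoal run out sooner): 4 + 2 + 4 + 2 + 4 + 2 = 18 beads and still no colour has 5.
By the pigeonhole principle, one more bead lands in a colour already at 4, so 19 draws are enough and 18 are not.

19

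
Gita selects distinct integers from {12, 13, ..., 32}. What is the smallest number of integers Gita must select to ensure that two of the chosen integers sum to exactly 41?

Group the elements by complementary pair {x, 41−x}: {12,29}, {13,28}, {14,27}, …, giving 9 two-element pairs and 3 integers whose partner 41−x falls outside [12,32].
Treating each of those 12 groups as a pigeonhole, one can pick one integer per group — 12 integers — with no two summing to 41.
The 13th integer lands in an occupied pair, forcing a sum of 41.

13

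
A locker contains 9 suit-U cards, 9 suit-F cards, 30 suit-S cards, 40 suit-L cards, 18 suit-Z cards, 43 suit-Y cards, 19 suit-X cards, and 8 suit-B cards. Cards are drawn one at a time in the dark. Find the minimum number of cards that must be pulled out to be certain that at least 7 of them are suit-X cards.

In the worst case for collecting suit-X cards, every non-suit-X card comes out first.
There are 9 + 9 + 30 + 40 + 18 + 43 + 8 = 157 non-suit-X cards altogether.
After those, each further card must be suit-X, so 157 + 7 = 164 draws guarantee 7 suit-X cards.

164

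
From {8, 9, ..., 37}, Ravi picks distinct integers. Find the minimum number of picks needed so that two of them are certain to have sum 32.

23

Group the elements by complementary pair {x, 32−x}: {8,24}, {9,23}, {10,22}, …, giving 8 two-element pairs; the single value 16 (it cannot pair with itself since the integers are distinct); and 13 integers whose partner 32−x falls outside [8,37].
Pigeonhole: treating each of those 22 groups as a pigeonhole, one can pick one integer per group — 22 integers — with no two summing to 32.
The 23rd integer lands in an occupied pair, forcing a sum of 32.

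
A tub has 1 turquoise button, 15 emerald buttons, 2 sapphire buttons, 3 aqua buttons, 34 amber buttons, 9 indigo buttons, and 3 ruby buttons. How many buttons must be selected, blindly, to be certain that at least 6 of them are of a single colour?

By the pigeonhole principle, put each drawn button into a box by colour. The largest draw with every box below 6 takes min(count, 5) from each colour; colours with fewer than 5 contribute all they have.
Σ min(cᵢ, 5) = 1 + 5 + 2 + 3 + 5 + 5 + 3 = 24.
Draw number 24 + 1 = 25 must push one box to 6.

25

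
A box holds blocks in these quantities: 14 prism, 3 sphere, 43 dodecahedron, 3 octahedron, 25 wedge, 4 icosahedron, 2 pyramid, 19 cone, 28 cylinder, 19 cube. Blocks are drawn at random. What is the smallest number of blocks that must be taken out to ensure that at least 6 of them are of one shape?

43

By the pigeonhole principle, put each drawn block into a box by shape. The largest draw with every box below 6 takes min(count, 5) from each shape; shapes with fewer than 5 contribute all they have.
Σ min(cᵢ, 5) = 5 + 3 + 5 + 3 + 5 + 4 + 2 + 5 + 5 + 5 = 42.
Draw number 42 + 1 = 43 must push one box to 6.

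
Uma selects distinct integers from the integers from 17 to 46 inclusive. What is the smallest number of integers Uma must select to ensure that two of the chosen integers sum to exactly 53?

A set avoiding the sum 53 can contain at most one of each pair {x, 53−x}, plus the 10 elements whose complement lies outside the range.
The integers 27, …, 46 (20 of them) are such a set: any two sum to at least 27+28 = 55 > 53.
By the pigeonhole principle, any 21st integer completes one of the 10 pairs, so 21 choices force a sum of 53.

21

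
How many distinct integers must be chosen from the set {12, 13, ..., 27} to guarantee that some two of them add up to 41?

Group the elements by complementary pair {x, 41−x}: {14,27}, {15,26}, {16,25}, …, giving 7 two-element pairs and 2 integers whose partner 41−x falls outside [12,27].
By the pigeonhole principle, treating each of those 9 groups as a pigeonhole, one can pick one integer per group — 9 integers — with no two summing to 41.
The 10th integer lands in an occupied pair, forcing a sum of 41.

10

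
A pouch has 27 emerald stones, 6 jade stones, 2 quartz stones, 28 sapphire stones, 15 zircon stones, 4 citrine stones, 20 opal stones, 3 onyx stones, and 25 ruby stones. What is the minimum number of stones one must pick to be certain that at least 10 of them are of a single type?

Pigeonhole: put each drawn stone into a box by type. The largest draw with every box below 10 takes min(count, 9) from each type; types with fewer than 9 contribute all they have.
Σ min(cᵢ, 9) = 9 + 6 + 2 + 9 + 9 + 4 + 9 + 3 + 9 = 60.
Draw number 60 + 1 = 61 must push one box to 10.

61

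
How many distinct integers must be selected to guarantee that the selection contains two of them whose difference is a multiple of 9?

Integers whose pairwise differences are multiples of 9 are exactly those sharing a remainder mod 9. The 9 residue classes mod 9 are the pigeonholes.
With 9 integers one could put 1 in each residue class and have no class reach 2.
The 10th integer pushes some class to 2, so 9·1 + 1 = 10.

10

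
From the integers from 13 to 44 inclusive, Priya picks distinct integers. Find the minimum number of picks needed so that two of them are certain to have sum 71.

A set avoiding the sum 71 can contain at most one of each pair {x, 71−x}, plus the 14 elements whose complement lies outside the range.
The integers 13, …, 35 (23 of them) are such a set: any two sum to at least 13+14 = 27 and at most 34+35 = 69 < 71.
Any 24th integer completes one of the 9 pairs, so 24 choices force a sum of 71.

24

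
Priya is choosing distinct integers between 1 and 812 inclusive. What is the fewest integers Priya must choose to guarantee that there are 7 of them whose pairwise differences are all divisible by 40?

241

Integers whose pairwise differences are multiples of 40 are exactly those sharing a remainder mod 40. The 40 residue classes mod 40 are the pigeonholes.
With 240 integers one could put 6 in each residue class and have no class reach 7.
The 241st integer pushes some class to 7, so 40·6 + 1 = 241.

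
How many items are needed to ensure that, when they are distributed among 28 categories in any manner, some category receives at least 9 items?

With 224 items one could put exactly 8 in each of the 28 categories, and no category would reach 9.
Pigeonhole: one more item must land in a category that already has 8, giving it 9.
So 28 × 8 + 1 = 225 items are required.

225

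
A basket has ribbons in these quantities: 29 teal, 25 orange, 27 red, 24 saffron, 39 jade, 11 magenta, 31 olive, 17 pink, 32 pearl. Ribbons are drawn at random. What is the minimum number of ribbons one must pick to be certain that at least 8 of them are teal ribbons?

214

In the worst case for collecting teal ribbons, every non-teal ribbon comes out first.
There are 25 + 27 + 24 + 39 + 11 + 31 + 17 + 32 = 206 non-teal ribbons altogether.
After those, each further ribbon must be teal, so 206 + 8 = 214 draws guarantee 8 teal ribbons.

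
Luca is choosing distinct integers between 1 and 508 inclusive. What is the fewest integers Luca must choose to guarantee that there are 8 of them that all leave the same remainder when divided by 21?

148

By pigeonhole, the 21 residue classes mod 21 are the pigeonholes.
With 147 integers one could put 7 in each residue class and have no class reach 8.
The 148th integer pushes some class to 8, so 21·7 + 1 = 148.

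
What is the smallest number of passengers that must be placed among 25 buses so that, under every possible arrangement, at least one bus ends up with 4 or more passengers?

76

With 75 passengers one could put exactly 3 in each of the 25 buses, and no bus would reach 4.
By pigeonhole, one more passenger must land in a bus that already has 3, giving it 4.
So 25 × 3 + 1 = 76 passengers are required.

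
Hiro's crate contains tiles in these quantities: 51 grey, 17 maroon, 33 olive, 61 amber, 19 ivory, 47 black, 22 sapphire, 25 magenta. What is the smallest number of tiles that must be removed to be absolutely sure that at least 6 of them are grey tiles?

In the worst case for collecting grey tiles, every non-grey tile comes out first.
There are 17 + 33 + 61 + 19 + 47 + 22 + 25 = 224 non-grey tiles altogether.
After those, each further tile must be grey, so 224 + 6 = 230 draws guarantee 6 grey tiles.

230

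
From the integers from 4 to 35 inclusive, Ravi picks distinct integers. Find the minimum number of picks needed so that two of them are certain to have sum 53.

Two chosen integers sum to 53 exactly when both halves of some pair {x, 53−x} with 18 ≤ x ≤ 53−x ≤ 35 are chosen — 9 such pairs.
The remaining 14 elements (those with no distinct partner in range) can never complete a 53-sum, so the worst case takes all of them and one from each pair: 14 + 9 = 23.
The 24th integer has to be the second member of some pair, so 23 + 1 = 24.

24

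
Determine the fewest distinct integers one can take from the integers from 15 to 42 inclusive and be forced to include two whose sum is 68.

Two chosen integers sum to 68 exactly when both halves of some pair {x, 68−x} with 26 ≤ x ≤ 68−x ≤ 42 are chosen — 8 such pairs.
The remaining 12 elements (those with no distinct partner in range) can never complete a 68-sum, so the worst case takes all of them and one from each pair: 12 + 8 = 20.
By the pigeonhole principle, the 21st integer has to be the second member of some pair, so 20 + 1 = 21.

21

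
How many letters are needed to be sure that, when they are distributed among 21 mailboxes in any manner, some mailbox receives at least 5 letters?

With 84 letters one could put exactly 4 in each of the 21 mailboxes, and no mailbox would reach 5.
One more letter must land in a mailbox that already has 4, giving it 5.
So 21 × 4 + 1 = 85 letters are required.

85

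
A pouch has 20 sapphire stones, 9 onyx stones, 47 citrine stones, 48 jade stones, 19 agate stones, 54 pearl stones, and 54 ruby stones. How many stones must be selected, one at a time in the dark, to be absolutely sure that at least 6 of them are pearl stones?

In the worst case for collecting pearl stones, every non-pearl stone comes out first.
There are 20 + 9 + 47 + 48 + 19 + 54 = 197 non-pearl stones altogether.
After those, each further stone must be pearl, so 197 + 6 = 203 draws guarantee 6 pearl stones.

203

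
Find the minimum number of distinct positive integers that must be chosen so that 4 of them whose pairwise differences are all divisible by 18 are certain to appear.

55

Integers whose pairwise differences are multiples of 18 are exactly those sharing a remainder mod 18. Pigeonhole: the 18 residue classes mod 18 are the pigeonholes.
With 54 integers one could put 3 in each residue class and have no class reach 4.
The 55th integer pushes some class to 4, so 18·3 + 1 = 55.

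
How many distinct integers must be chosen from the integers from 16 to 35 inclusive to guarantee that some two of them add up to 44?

15

Group the elements by complementary pair {x, 44−x}: {16,28}, {17,27}, {18,26}, …, giving 6 two-element pairs, the single value 22 (it cannot pair with itself since the integers are distinct), and 7 integers whose partner 44−x falls outside [16,35].
By pigeonhole, treating each of those 14 groups as a pigeonhole, one can pick one integer per group — 14 integers — with no two summing to 44.
The 15th integer lands in an occupied pair, forcing a sum of 44.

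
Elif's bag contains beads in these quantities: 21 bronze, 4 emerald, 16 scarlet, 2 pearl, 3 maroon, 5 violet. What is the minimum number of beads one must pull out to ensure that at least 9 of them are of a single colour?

31

Put each drawn bead into a box by colour. The largest draw with every box below 9 takes min(count, 8) from each colour; colours with fewer than 8 contribute all they have.
Σ min(cᵢ, 8) = 8 + 4 + 8 + 2 + 3 + 5 = 30.
Draw number 30 + 1 = 31 must push one box to 9.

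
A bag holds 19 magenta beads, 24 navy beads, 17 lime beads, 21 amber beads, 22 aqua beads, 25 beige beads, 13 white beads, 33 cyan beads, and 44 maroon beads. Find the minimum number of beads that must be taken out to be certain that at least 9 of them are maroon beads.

In the worst case for collecting maroon beads, every non-maroon bead comes out first.
There are 19 + 24 + 17 + 21 + 22 + 25 + 13 + 33 = 174 non-maroon beads altogether.
After those, each further bead must be maroon, so 174 + 9 = 183 draws guarantee 9 maroon beads.

183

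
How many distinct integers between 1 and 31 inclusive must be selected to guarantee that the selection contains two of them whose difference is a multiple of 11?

Integers whose pairwise differences are multiples of 11 are exactly those sharing a remainder mod 11. The 11 residue classes mod 11 are the pigeonholes.
With 11 integers one could put 1 in each residue class and have no class reach 2.
The 12th integer pushes some class to 2, so 11·1 + 1 = 12.

12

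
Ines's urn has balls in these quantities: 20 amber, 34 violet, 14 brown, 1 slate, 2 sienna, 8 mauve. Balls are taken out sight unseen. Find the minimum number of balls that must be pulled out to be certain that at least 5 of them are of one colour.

20

By the pigeonhole principle, the 6 colours are the holes; the balls drawn are the pigeons.
To avoid 5 of any one colour, the worst case takes at most 4 of each colour, or every ball of a colour that has fewer than 4.
That gives 4 + 4 + 4 + 1 + 2 + 4 = 19 balls with no colour reaching 5.
The next ball forces some colour to 5, so 19 + 1 = 20.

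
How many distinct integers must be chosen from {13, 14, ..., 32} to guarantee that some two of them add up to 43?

Two chosen integers sum to 43 exactly when both halves of some pair {x, 43−x} with 13 ≤ x ≤ 43−x ≤ 30 are chosen — 9 such pairs.
The remaining 2 elements (those with no distinct partner in range) can never complete a 43-sum, so the worst case takes all of them and one from each pair: 2 + 9 = 11.
The 12th integer has to be the second member of some pair, so 11 + 1 = 12.

12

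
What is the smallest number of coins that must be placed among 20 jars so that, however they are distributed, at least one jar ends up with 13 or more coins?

241

With 240 coins one could put exactly 12 in each of the 20 jars, and no jar would reach 13.
By the pigeonhole principle, one more coin must land in a jar that already has 12, giving it 13.
So 20 × 12 + 1 = 241 coins are required.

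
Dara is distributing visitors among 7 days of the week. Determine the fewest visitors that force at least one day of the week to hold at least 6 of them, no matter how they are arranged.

36

With 35 visitors one could put exactly 5 in each of the 7 days of the week, and no day of the week would reach 6.
One more visitor must land in a day of the week that already has 5, giving it 6.
So 7 × 5 + 1 = 36 visitors are required.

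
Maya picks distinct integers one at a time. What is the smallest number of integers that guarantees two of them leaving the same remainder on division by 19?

The 19 residue classes mod 19 are the pigeonholes.
With 19 integers one could put 1 in each residue class and have no class reach 2.
The 20th integer pushes some class to 2, so 19·1 + 1 = 20.

20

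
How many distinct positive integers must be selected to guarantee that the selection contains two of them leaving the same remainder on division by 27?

The 27 residue classes mod 27 are the pigeonholes.
With 27 integers one could put 1 in each residue class and have no class reach 2.
The 28th integer pushes some class to 2, so 27·1 + 1 = 28.

28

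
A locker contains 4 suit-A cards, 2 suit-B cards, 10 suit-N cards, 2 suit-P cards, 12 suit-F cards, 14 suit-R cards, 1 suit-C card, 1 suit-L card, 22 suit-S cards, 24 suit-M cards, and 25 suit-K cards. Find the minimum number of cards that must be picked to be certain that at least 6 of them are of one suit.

41

Pigeonhole: the 11 suits are the holes; the cards drawn are the pigeons.
To avoid 6 of any one suit, the worst case takes at most 5 of each suit, or every card of a suit that has fewer than 5.
That gives 4 + 2 + 5 + 2 + 5 + 5 + 1 + 1 + 5 + 5 + 5 = 40 cards with no suit reaching 6.
The next card forces some suit to 6, so 40 + 1 = 41.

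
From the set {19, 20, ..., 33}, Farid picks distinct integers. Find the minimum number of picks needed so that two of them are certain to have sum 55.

10

Group the elements by complementary pair {x, 55−x}: {22,33}, {23,32}, {24,31}, …, giving 6 two-element pairs and 3 integers whose partner 55−x falls outside [19,33].
By pigeonhole, treating each of those 9 groups as a pigeonhole, one can pick one integer per group — 9 integers — with no two summing to 55.
The 10th integer lands in an occupied pair, forcing a sum of 55.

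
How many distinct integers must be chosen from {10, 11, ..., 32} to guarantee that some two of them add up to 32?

Two chosen integers sum to 32 exactly when both halves of some pair {x, 32−x} with 10 ≤ x ≤ 32−x ≤ 22 are chosen — 6 such pairs.
The remaining 11 elements (those with no distinct partner in range) can never complete a 32-sum, so the worst case takes all of them and one from each pair: 11 + 6 = 17.
By pigeonhole, the 18th integer has to be the second member of some pair, so 17 + 1 = 18.

18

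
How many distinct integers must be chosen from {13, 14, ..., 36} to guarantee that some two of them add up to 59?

18

Two chosen integers sum to 59 exactly when both halves of some pair {x, 59−x} with 23 ≤ x ≤ 59−x ≤ 36 are chosen — 7 such pairs.
The remaining 10 elements (those with no distinct partner in range) can never complete a 59-sum, so the worst case takes all of them and one from each pair: 10 + 7 = 17.
The 18th integer has to be the second member of some pair, so 17 + 1 = 18.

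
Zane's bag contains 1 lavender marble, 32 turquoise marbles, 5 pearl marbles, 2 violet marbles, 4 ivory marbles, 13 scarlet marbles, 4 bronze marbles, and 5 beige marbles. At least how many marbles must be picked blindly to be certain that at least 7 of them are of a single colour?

By pigeonhole, put each drawn marble into a box by colour. The largest draw with every box below 7 takes min(count, 6) from each colour; colours with fewer than 6 contribute all they have.
Σ min(cᵢ, 6) = 1 + 6 + 5 + 2 + 4 + 6 + 4 + 5 = 33.
Draw number 33 + 1 = 34 must push one box to 7.

34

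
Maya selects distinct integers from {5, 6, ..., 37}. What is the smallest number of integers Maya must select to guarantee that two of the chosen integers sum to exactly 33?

A set avoiding the sum 33 can contain at most one of each pair {x, 33−x}, plus the 9 elements whose complement lies outside the range.
The integers 17, …, 37 (21 of them) are such a set: any two sum to at least 17+18 = 35 > 33.
Any 22nd integer completes one of the 12 pairs, so 22 choices force a sum of 33.

22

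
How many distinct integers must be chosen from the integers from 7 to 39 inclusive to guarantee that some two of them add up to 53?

21

Group the elements by complementary pair {x, 53−x}: {14,39}, {15,38}, {16,37}, …, giving 13 two-element pairs and 7 integers whose partner 53−x falls outside [7,39].
Pigeonhole: treating each of those 20 groups as a pigeonhole, one can pick one integer per group — 20 integers — with no two summing to 53.
The 21st integer lands in an occupied pair, forcing a sum of 53.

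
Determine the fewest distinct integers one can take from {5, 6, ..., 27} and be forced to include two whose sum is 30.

Two chosen integers sum to 30 exactly when both halves of some pair {x, 30−x} with 5 ≤ x ≤ 30−x ≤ 25 are chosen — 10 such pairs.
The remaining 3 elements (those with no distinct partner in range) can never complete a 30-sum, so the worst case takes all of them and one from each pair: 3 + 10 = 13.
By pigeonhole, the 14th integer has to be the second member of some pair, so 13 + 1 = 14.

14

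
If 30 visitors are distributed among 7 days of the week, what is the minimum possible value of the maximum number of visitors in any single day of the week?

The 7 days of the week are the holes and the 30 visitors are the pigeons.
If every day of the week held at most 4 visitors, the total would be at most 7 × 4 = 28, which is less than 30.
So some day of the week holds at least ⌈30/7⌉ = 5 visitors.

5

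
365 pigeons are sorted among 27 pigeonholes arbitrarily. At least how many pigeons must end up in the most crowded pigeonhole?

14

By pigeonhole, the 27 pigeonholes are the holes and the 365 pigeons are the pigeons.
If every pigeonhole held at most 13 pigeons, the total would be at most 27 × 13 = 351, which is less than 365.
So some pigeonhole holds at least ⌈365/27⌉ = 14 pigeons.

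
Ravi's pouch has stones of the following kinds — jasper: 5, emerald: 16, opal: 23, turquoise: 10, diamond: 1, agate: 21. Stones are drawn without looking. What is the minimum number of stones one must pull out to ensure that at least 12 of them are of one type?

By the pigeonhole principle, the 6 types are the holes; the stones drawn are the pigeons.
To avoid 12 of any one type, the worst case takes at most 11 of each type, or every stone of a type that has fewer than 11.
That gives 5 + 11 + 11 + 10 + 1 + 11 = 49 stones with no type reaching 12.
The next stone forces some type to 12, so 49 + 1 = 50.

50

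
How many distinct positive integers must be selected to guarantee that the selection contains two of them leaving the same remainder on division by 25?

26

By pigeonhole, the 25 residue classes mod 25 are the pigeonholes.
With 25 integers one could put 1 in each residue class and have no class reach 2.
The 26th integer pushes some class to 2, so 25·1 + 1 = 26.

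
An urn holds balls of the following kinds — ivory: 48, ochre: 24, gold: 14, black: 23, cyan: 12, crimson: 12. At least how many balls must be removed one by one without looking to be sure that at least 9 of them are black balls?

In the worst case for collecting black balls, every non-black ball comes out first.
There are 48 + 24 + 14 + 12 + 12 = 110 non-black balls altogether.
After those, each further ball must be black, so 110 + 9 = 119 draws guarantee 9 black balls.

119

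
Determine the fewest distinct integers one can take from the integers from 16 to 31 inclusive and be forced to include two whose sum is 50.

Group the elements by complementary pair {x, 50−x}: {19,31}, {20,30}, {21,29}, …, giving 6 two-element pairs, the single value 25 (it cannot pair with itself since the integers are distinct), and 3 integers whose partner 50−x falls outside [16,31].
Treating each of those 10 groups as a pigeonhole, one can pick one integer per group — 10 integers — with no two summing to 50.
The 11th integer lands in an occupied pair, forcing a sum of 50.

11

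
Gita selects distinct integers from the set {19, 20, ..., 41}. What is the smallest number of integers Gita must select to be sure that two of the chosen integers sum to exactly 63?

14

A set avoiding the sum 63 can contain at most one of each pair {x, 63−x}, plus the 3 elements whose complement lies outside the range.
The integers 19, …, 31 (13 of them) are such a set: any two sum to at least 19+20 = 39 and at most 30+31 = 61 < 63.
Any 14th integer completes one of the 10 pairs, so 14 choices force a sum of 63.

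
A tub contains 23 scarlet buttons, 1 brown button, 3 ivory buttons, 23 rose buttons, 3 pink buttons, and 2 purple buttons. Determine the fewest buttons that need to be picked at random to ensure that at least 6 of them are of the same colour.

20

Put each drawn button into a box by colour. The largest draw with every box below 6 takes min(count, 5) from each colour; colours with fewer than 5 contribute all they have.
Σ min(cᵢ, 5) = 5 + 1 + 3 + 5 + 3 + 2 = 19.
Draw number 19 + 1 = 20 must push one box to 6.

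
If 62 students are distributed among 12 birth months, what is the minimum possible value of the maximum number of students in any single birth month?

By the pigeonhole principle, the 12 birth months are the holes and the 62 students are the pigeons.
If every birth month held at most 5 students, the total would be at most 12 × 5 = 60, which is less than 62.
So some birth month holds at least ⌈62/12⌉ = 6 students.

6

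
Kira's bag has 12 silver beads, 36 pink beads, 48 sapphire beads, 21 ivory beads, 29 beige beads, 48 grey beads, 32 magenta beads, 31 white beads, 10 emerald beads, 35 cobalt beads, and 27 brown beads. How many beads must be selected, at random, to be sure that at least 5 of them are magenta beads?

In the worst case for collecting magenta beads, every non-magenta bead comes out first.
There are 12 + 36 + 48 + 21 + 29 + 48 + 31 + 10 + 35 + 27 = 297 non-magenta beads altogether.
After those, each further bead must be magenta, so 297 + 5 = 302 draws guarantee 5 magenta beads.

302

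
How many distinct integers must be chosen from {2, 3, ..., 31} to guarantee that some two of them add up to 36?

18

A set avoiding the sum 36 can contain at most one of each pair {x, 36−x}, plus the 4 elements whose complement lies outside the range or equal to its own complement.
The integers 2, …, 18 (17 of them) are such a set: any two sum to at least 2+3 = 5 and at most 17+18 = 35 < 36.
Any 18th integer completes one of the 13 pairs, so 18 choices force a sum of 36.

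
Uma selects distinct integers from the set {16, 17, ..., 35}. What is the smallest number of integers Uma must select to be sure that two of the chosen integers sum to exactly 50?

Group the elements by complementary pair {x, 50−x}: {16,34}, {17,33}, {18,32}, …, giving 9 two-element pairs, the single value 25 (it cannot pair with itself since the integers are distinct), and 1 integer whose partner 50−x falls outside [16,35].
Treating each of those 11 groups as a pigeonhole, one can pick one integer per group — 11 integers — with no two summing to 50.
The 12th integer lands in an occupied pair, forcing a sum of 50.

12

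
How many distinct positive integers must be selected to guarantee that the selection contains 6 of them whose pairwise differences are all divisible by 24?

121

Integers whose pairwise differences are multiples of 24 are exactly those sharing a remainder mod 24. The 24 residue classes mod 24 are the pigeonholes.
With 120 integers one could put 5 in each residue class and have no class reach 6.
The 121st integer pushes some class to 6, so 24·5 + 1 = 121.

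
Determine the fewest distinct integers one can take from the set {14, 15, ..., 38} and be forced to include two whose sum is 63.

19

Two chosen integers sum to 63 exactly when both halves of some pair {x, 63−x} with 25 ≤ x ≤ 63−x ≤ 38 are chosen — 7 such pairs.
The remaining 11 elements (those with no distinct partner in range) can never complete a 63-sum, so the worst case takes all of them and one from each pair: 11 + 7 = 18.
Pigeonhole: the 19th integer has to be the second member of some pair, so 18 + 1 = 19.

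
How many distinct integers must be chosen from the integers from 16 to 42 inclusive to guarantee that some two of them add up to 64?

Two chosen integers sum to 64 exactly when both halves of some pair {x, 64−x} with 22 ≤ x ≤ 64−x ≤ 42 are chosen — 10 such pairs.
The remaining 7 elements (those with no distinct partner in range) can never complete a 64-sum, so the worst case takes all of them and one from each pair: 7 + 10 = 17.
The 18th integer has to be the second member of some pair, so 17 + 1 = 18.

18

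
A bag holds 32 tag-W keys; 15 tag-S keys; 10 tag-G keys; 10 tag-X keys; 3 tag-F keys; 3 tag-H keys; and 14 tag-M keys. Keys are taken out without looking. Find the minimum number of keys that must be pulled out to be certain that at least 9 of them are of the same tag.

47

The 7 tags are the holes; the keys drawn are the pigeons.
To avoid 9 of any one tag, the worst case takes at most 8 of each tag, or every key of a tag that has fewer than 8.
That gives 8 + 8 + 8 + 8 + 3 + 3 + 8 = 46 keys with no tag reaching 9.
The next key forces some tag to 9, so 46 + 1 = 47.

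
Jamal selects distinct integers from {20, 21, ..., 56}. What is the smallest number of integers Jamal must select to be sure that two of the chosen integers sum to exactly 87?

A set avoiding the sum 87 can contain at most one of each pair {x, 87−x}, plus the 11 elements whose complement lies outside the range.
The integers 20, …, 43 (24 of them) are such a set: any two sum to at least 20+21 = 41 and at most 42+43 = 85 < 87.
By pigeonhole, any 25th integer completes one of the 13 pairs, so 25 choices force a sum of 87.

25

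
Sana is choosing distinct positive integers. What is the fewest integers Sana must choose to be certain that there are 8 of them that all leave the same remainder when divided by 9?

64

By the pigeonhole principle, the 9 residue classes mod 9 are the pigeonholes.
With 63 integers one could put 7 in each residue class and have no class reach 8.
The 64th integer pushes some class to 8, so 9·7 + 1 = 64.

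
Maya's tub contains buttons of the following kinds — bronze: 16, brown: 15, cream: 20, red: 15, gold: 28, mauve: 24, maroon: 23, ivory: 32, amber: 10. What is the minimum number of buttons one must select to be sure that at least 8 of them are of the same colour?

64

An adversary could hand out at most 7 buttons per colour: 7 + 7 + 7 + 7 + 7 + 7 + 7 + 7 + 7 = 63 buttons and still no colour has 8.
One more button lands in a colour already at 7, so 64 draws are enough and 63 are not.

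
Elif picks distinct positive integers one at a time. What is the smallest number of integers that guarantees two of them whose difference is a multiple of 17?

Integers whose pairwise differences are multiples of 17 are exactly those sharing a remainder mod 17. By the pigeonhole principle, the 17 residue classes mod 17 are the pigeonholes.
With 17 integers one could put 1 in each residue class and have no class reach 2.
The 18th integer pushes some class to 2, so 17·1 + 1 = 18.

18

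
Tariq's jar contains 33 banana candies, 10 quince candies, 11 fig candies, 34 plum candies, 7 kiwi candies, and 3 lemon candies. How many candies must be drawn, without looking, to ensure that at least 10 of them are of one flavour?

47

An adversary could hand out at most 9 candies per flavour (kiwi, lemon run out sooner): 9 + 9 + 9 + 9 + 7 + 3 = 46 candies and still no flavour has 10.
One more candy lands in a flavour already at 9, so 47 draws are enough and 46 are not.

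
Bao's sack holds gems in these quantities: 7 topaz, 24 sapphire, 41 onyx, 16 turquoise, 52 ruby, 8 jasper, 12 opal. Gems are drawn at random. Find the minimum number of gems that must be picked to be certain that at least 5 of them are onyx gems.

In the worst case for collecting onyx gems, every non-onyx gem comes out first.
There are 7 + 24 + 16 + 52 + 8 + 12 = 119 non-onyx gems altogether.
After those, each further gem must be onyx, so 119 + 5 = 124 draws guarantee 5 onyx gems.

124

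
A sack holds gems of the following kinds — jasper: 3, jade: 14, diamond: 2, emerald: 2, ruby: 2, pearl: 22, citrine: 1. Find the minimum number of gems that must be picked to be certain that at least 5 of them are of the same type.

The 7 types are the holes; the gems drawn are the pigeons.
To avoid 5 of any one type, the worst case takes at most 4 of each type, or every gem of a type that has fewer than 4.
That gives 3 + 4 + 2 + 2 + 2 + 4 + 1 = 18 gems with no type reaching 5.
The next gem forces some type to 5, so 18 + 1 = 19.

19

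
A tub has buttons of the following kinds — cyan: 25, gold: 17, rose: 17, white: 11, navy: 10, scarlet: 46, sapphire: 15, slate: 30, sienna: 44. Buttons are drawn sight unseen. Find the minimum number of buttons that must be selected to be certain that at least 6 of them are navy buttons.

211

In the worst case for collecting navy buttons, every non-navy button comes out first.
There are 25 + 17 + 17 + 11 + 46 + 15 + 30 + 44 = 205 non-navy buttons altogether.
After those, each further button must be navy, so 205 + 6 = 211 draws guarantee 6 navy buttons.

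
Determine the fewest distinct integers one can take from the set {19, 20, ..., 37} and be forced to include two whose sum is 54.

12

Two chosen integers sum to 54 exactly when both halves of some pair {x, 54−x} with 19 ≤ x ≤ 54−x ≤ 35 are chosen — 8 such pairs.
The remaining 3 elements (those with no distinct partner in range) can never complete a 54-sum, so the worst case takes all of them and one from each pair: 3 + 8 = 11.
By the pigeonhole principle, the 12th integer has to be the second member of some pair, so 11 + 1 = 12.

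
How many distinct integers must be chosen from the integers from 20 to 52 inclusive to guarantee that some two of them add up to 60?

Two chosen integers sum to 60 exactly when both halves of some pair {x, 60−x} with 20 ≤ x ≤ 60−x ≤ 40 are chosen — 10 such pairs.
The remaining 13 elements (those with no distinct partner in range) can never complete a 60-sum, so the worst case takes all of them and one from each pair: 13 + 10 = 23.
The 24th integer has to be the second member of some pair, so 23 + 1 = 24.

24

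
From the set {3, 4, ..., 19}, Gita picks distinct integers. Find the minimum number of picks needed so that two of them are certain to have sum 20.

11

A set avoiding the sum 20 can contain at most one of each pair {x, 20−x}, plus the 3 elements whose complement lies outside the range or equal to its own complement.
The integers 10, …, 19 (10 of them) are such a set: any two sum to at least 10+11 = 21 > 20.
By pigeonhole, any 11th integer completes one of the 7 pairs, so 11 choices force a sum of 20.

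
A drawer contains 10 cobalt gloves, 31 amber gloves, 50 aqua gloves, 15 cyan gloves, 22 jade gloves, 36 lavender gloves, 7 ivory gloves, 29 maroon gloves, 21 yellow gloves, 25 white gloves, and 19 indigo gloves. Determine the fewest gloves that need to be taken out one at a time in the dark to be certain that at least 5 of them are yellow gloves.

In the worst case for collecting yellow gloves, every non-yellow glove comes out first.
There are 10 + 31 + 50 + 15 + 22 + 36 + 7 + 29 + 25 + 19 = 244 non-yellow gloves altogether.
After those, each further glove must be yellow, so 244 + 5 = 249 draws guarantee 5 yellow gloves.

249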